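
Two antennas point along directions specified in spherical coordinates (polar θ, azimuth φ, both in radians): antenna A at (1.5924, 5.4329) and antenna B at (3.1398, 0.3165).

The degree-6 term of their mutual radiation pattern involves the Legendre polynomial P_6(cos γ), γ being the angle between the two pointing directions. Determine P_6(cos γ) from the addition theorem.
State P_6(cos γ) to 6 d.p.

Summing Y*_{l m}(θ₁,φ₁)·Y_{l m}(θ₂,φ₂) over m ∈ [−6, 6]; prefactor 4π/(2·6+1) = 0.966644:
  m=-6: +0.183104+0.446308i × -0.000000-0.000000i = +0.000000-0.000000i  (running Σ = +0.000000-0.000000i)
  m=-5: +0.016061-0.032339i × +0.000000+0.000000i = +0.000000+0.000000i  (running Σ = +0.000000+0.000000i)
  m=-4: +0.342741-0.091011i × +0.000000-0.000000i = +0.000000-0.000000i  (running Σ = +0.000000-0.000000i)
  m=-3: -0.034976-0.023455i × -0.000000+0.000000i = +0.000000-0.000000i  (running Σ = +0.000000-0.000000i)
  m=-2: -0.041775-0.320097i × +0.000014-0.000010i = -0.000004-0.000004i  (running Σ = -0.000004-0.000004i)
  m=-1: -0.029269+0.033337i × -0.005615+0.001839i = +0.000103-0.000241i  (running Σ = +0.000099-0.000245i)
  m=0: -0.314736-0.000000i × +1.017073+0.000000i = -0.320109-0.000000i  (running Σ = -0.320010-0.000245i)
  m=1: +0.029269+0.033337i × +0.005615+0.001839i = +0.000103+0.000241i  (running Σ = -0.319907-0.000004i)
  m=2: -0.041775+0.320097i × +0.000014+0.000010i = -0.000004+0.000004i  (running Σ = -0.319910-0.000000i)
  m=3: +0.034976-0.023455i × +0.000000+0.000000i = +0.000000+0.000000i  (running Σ = -0.319910-0.000000i)
  m=4: +0.342741+0.091011i × +0.000000+0.000000i = +0.000000+0.000000i  (running Σ = -0.319910+0.000000i)
  m=5: -0.016061-0.032339i × -0.000000+0.000000i = +0.000000-0.000000i  (running Σ = -0.319910-0.000000i)
  m=6: +0.183104-0.446308i × -0.000000+0.000000i = +0.000000+0.000000i  (running Σ = -0.319910+0.000000i)
Total Σ_m = -0.319910+0.000000i. Multiply by 0.966644: -0.309240+0.000000i. P_6(cos γ) = -0.309240

-0.309240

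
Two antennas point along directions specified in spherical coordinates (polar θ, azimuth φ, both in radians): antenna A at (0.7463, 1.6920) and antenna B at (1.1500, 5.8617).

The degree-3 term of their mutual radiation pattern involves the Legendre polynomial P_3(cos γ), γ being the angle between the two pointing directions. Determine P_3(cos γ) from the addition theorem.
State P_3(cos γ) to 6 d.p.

Summing Y*_{l m}(θ₁,φ₁)·Y_{l m}(θ₂,φ₂) over m ∈ [−3, 3]; prefactor 4π/(2·3+1) = 1.795196:
  m=-3: Y*=0.04644 - 0.12203j  Y=0.09568 + 0.30251j  product 0.04136 + 0.00237j
  m=-2: Y*=-0.33575 - 0.08302j  Y=0.23138 + 0.25968j  product -0.05613 - 0.10640j
  m=-1: Y*=-0.04497 + 0.36924j  Y=-0.04460 - 0.02000j  product 0.00939 - 0.01557j
  m=+0: Y*=-0.08349 + 0.00000j  Y=-0.33013 + 0.00000j  product 0.02756 + 0.00000j
  m=+1: Y*=0.04497 + 0.36924j  Y=0.04460 - 0.02000j  product 0.00939 + 0.01557j
  m=+2: Y*=-0.33575 + 0.08302j  Y=0.23138 - 0.25968j  product -0.05613 + 0.10640j
  m=+3: Y*=-0.04644 - 0.12203j  Y=-0.09568 + 0.30251j  product 0.04136 - 0.00237j
Accumulated sum 0.01680 + 0.00000j; after 4π/(2l+1) scaling, 0.03017 + 0.00000j ⇒ P_3 = 0.030166

0.030166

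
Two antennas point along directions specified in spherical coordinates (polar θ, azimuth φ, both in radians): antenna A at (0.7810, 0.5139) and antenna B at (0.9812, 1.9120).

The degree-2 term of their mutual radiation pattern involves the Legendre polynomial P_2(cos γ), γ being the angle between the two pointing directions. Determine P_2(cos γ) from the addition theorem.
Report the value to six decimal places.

Addition theorem: P_2(cos γ) = (4π/5) Σ_m Y*_{lm}(Ω₁) Y_{lm}(Ω₂), m = −2…2:
  m=-2: +0.098917+0.163903i × -0.207092+0.168294i = -0.048069-0.017296i  (running Σ = -0.048069-0.017296i)
  m=-1: +0.336368+0.189876i × -0.119471-0.336451i = +0.023698-0.135856i  (running Σ = -0.024371-0.153152i)
  m=0: +0.161857-0.000000i × -0.022868+0.000000i = -0.003701+0.000000i  (running Σ = -0.028072-0.153152i)
  m=1: -0.336368+0.189876i × +0.119471-0.336451i = +0.023698+0.135856i  (running Σ = -0.004374-0.017296i)
  m=2: +0.098917-0.163903i × -0.207092-0.168294i = -0.048069+0.017296i  (running Σ = -0.052443-0.000000i)
Total Σ_m = -0.052443-0.000000i. Multiply by 2.513274: -0.131804-0.000000i. P_2(cos γ) = -0.131804

-0.131804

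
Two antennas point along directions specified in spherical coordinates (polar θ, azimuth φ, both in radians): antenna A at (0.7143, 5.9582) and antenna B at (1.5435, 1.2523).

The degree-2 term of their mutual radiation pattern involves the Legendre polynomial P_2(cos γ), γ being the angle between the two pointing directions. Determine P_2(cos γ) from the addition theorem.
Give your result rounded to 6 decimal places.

-0.499598

Term-by-term m-sum for l=2 (normalisation 4π/5 = 2.513274):
  term(m=-2) = (-0.063978, 0.000830)   from Y*(Ω₁)=(0.131967, -0.100316), Y(Ω₂)=(-0.310290, -0.229577)
  term(m=-1) = (-0.000052, -0.008059)   from Y*(Ω₁)=(0.362360, -0.122091), Y(Ω₂)=(0.006600, -0.020017)
  term(m=+0) = (-0.070723, 0.000000)   from Y*(Ω₁)=(0.224741, -0.000000), Y(Ω₂)=(-0.314687, 0.000000)
  term(m=+1) = (-0.000052, 0.008059)   from Y*(Ω₁)=(-0.362360, -0.122091), Y(Ω₂)=(-0.006600, -0.020017)
  term(m=+2) = (-0.063978, -0.000830)   from Y*(Ω₁)=(0.131967, 0.100316), Y(Ω₂)=(-0.310290, 0.229577)
Total Σ_m = (-0.198784, 0.000000). Multiply by 2.513274: (-0.499598, 0.000000). P_2(cos γ) = -0.499598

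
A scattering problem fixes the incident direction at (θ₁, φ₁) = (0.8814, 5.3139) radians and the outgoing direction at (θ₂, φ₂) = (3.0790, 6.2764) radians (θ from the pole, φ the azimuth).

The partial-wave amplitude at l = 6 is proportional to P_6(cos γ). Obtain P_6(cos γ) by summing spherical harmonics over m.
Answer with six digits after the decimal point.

0.154312

Term-by-term m-sum for l=6 (normalisation 4π/13 = 0.966644):
  [-6]  conj(Y_{6,-6})(Ω₁) = +0.091031+0.045952i ; Y_{6,-6}(Ω₂) = +0.000000+0.000000i ; Δ = +0.000000+0.000000i
  [-5]  conj(Y_{6,-5})(Ω₁) = +0.038913+0.288571i ; Y_{6,-5}(Ω₂) = -0.000002-0.000000i ; Δ = -0.000000-0.000000i
  [-4]  conj(Y_{6,-4})(Ω₁) = -0.323597+0.292842i ; Y_{6,-4}(Ω₂) = +0.000054+0.000001i ; Δ = -0.000018+0.000015i
  [-3]  conj(Y_{6,-3})(Ω₁) = -0.268600-0.063951i ; Y_{6,-3}(Ω₂) = -0.001266-0.000026i ; Δ = +0.000338+0.000088i
  [-2]  conj(Y_{6,-2})(Ω₁) = +0.061410+0.159381i ; Y_{6,-2}(Ω₂) = +0.020149+0.000273i ; Δ = +0.001194+0.003228i
  [-1]  conj(Y_{6,-1})(Ω₁) = -0.198620+0.289382i ; Y_{6,-1}(Ω₂) = -0.202140-0.001372i ; Δ = +0.040546-0.058223i
  [+0]  conj(Y_{6,0})(Ω₁) = +0.077398-0.000000i ; Y_{6,0}(Ω₂) = +0.975688+0.000000i ; Δ = +0.075517+0.000000i
  [+1]  conj(Y_{6,1})(Ω₁) = +0.198620+0.289382i ; Y_{6,1}(Ω₂) = +0.202140-0.001372i ; Δ = +0.040546+0.058223i
  [+2]  conj(Y_{6,2})(Ω₁) = +0.061410-0.159381i ; Y_{6,2}(Ω₂) = +0.020149-0.000273i ; Δ = +0.001194-0.003228i
  [+3]  conj(Y_{6,3})(Ω₁) = +0.268600-0.063951i ; Y_{6,3}(Ω₂) = +0.001266-0.000026i ; Δ = +0.000338-0.000088i
  [+4]  conj(Y_{6,4})(Ω₁) = -0.323597-0.292842i ; Y_{6,4}(Ω₂) = +0.000054-0.000001i ; Δ = -0.000018-0.000015i
  [+5]  conj(Y_{6,5})(Ω₁) = -0.038913+0.288571i ; Y_{6,5}(Ω₂) = +0.000002-0.000000i ; Δ = -0.000000+0.000000i
  [+6]  conj(Y_{6,6})(Ω₁) = +0.091031-0.045952i ; Y_{6,6}(Ω₂) = +0.000000-0.000000i ; Δ = +0.000000-0.000000i
Accumulated sum +0.159637+0.000000i; after 4π/(2l+1) scaling, +0.154312+0.000000i ⇒ P_6 = 0.154312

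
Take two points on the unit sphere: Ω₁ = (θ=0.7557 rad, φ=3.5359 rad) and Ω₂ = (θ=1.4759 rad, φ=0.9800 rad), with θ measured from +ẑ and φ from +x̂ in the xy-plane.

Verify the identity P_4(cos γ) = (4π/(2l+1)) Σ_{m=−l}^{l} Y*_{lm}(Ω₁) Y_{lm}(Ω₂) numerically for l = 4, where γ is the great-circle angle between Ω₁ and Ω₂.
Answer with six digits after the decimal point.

Summing Y*_{l m}(θ₁,φ₁)·Y_{l m}(θ₂,φ₂) over m ∈ [−4, 4]; prefactor 4π/(2·4+1) = 1.396263:
  m=-4: -0.000630+0.097886i × -0.309465+0.305168i = -0.029677-0.030485i  (running Σ = -0.029677-0.030485i)
  m=-3: -0.111130-0.271997i × -0.114638-0.023428i = +0.006367+0.033785i  (running Σ = -0.023310+0.003300i)
  m=-2: +0.300271+0.302209i × +0.117890+0.287449i = -0.051471+0.121940i  (running Σ = -0.074780+0.125240i)
  m=-1: -0.154298-0.064203i × -0.073010+0.108854i = +0.018254-0.012108i  (running Σ = -0.056526+0.113132i)
  m=0: -0.324842-0.000000i × +0.289162+0.000000i = -0.093932-0.000000i  (running Σ = -0.150458+0.113132i)
  m=1: +0.154298-0.064203i × +0.073010+0.108854i = +0.018254+0.012108i  (running Σ = -0.132204+0.125240i)
  m=2: +0.300271-0.302209i × +0.117890-0.287449i = -0.051471-0.121940i  (running Σ = -0.183675+0.003300i)
  m=3: +0.111130-0.271997i × +0.114638-0.023428i = +0.006367-0.033785i  (running Σ = -0.177308-0.030485i)
  m=4: -0.000630-0.097886i × -0.309465-0.305168i = -0.029677+0.030485i  (running Σ = -0.206985+0.000000i)
Accumulated sum -0.206985+0.000000i; after 4π/(2l+1) scaling, -0.289005+0.000000i ⇒ P_4 = -0.289005

-0.289005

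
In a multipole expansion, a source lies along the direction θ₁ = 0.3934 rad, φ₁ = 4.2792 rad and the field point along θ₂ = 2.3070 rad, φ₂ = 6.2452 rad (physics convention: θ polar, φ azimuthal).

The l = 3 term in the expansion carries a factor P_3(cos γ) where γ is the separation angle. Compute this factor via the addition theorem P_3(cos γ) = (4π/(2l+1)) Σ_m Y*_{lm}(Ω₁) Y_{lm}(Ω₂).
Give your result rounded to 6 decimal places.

Term-by-term m-sum for l=3 (normalisation 4π/7 = 1.795196):
  [-3]  conj(Y_{3,-3})(Ω₁) = 0.02264 + 0.00630j ; Y_{3,-3}(Ω₂) = 0.16867 + 0.01930j ; Δ = 0.00370 + 0.00150j
  [-2]  conj(Y_{3,-2})(Ω₁) = -0.08982 + 0.10569j ; Y_{3,-2}(Ω₂) = -0.37574 - 0.02860j ; Δ = 0.03677 - 0.03714j
  [-1]  conj(Y_{3,-1})(Ω₁) = -0.16980 - 0.36716j ; Y_{3,-1}(Ω₂) = 0.30020 + 0.01141j ; Δ = -0.04679 - 0.11216j
  [+0]  conj(Y_{3,0})(Ω₁) = 0.43611 + 0.00000j ; Y_{3,0}(Ω₂) = 0.18683 + 0.00000j ; Δ = 0.08148 + 0.00000j
  [+1]  conj(Y_{3,1})(Ω₁) = 0.16980 - 0.36716j ; Y_{3,1}(Ω₂) = -0.30020 + 0.01141j ; Δ = -0.04679 + 0.11216j
  [+2]  conj(Y_{3,2})(Ω₁) = -0.08982 - 0.10569j ; Y_{3,2}(Ω₂) = -0.37574 + 0.02860j ; Δ = 0.03677 + 0.03714j
  [+3]  conj(Y_{3,3})(Ω₁) = -0.02264 + 0.00630j ; Y_{3,3}(Ω₂) = -0.16867 + 0.01930j ; Δ = 0.00370 - 0.00150j
Accumulated sum 0.06884 + 0.00000j; after 4π/(2l+1) scaling, 0.12359 + 0.00000j ⇒ P_3 = 0.123588

0.123588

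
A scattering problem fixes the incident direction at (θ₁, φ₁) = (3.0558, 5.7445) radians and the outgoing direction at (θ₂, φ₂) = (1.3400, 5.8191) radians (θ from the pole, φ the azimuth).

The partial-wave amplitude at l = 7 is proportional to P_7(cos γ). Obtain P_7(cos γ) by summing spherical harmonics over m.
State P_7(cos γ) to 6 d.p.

0.259625

Summing Y*_{l m}(θ₁,φ₁)·Y_{l m}(θ₂,φ₂) over m ∈ [−7, 7]; prefactor 4π/(2·7+1) = 0.837758:
  [-7]  conj(Y_{7,-7})(Ω₁) = -0.000000+0.000000i ; Y_{7,-7}(Ω₂) = -0.411924-0.044247i ; Δ = +0.000000-0.000000i
  [-6]  conj(Y_{7,-6})(Ω₁) = +0.000001-0.000000i ; Y_{7,-6}(Ω₂) = -0.341281+0.127323i ; Δ = -0.000000+0.000000i
  [-5]  conj(Y_{7,-5})(Ω₁) = -0.000018-0.000009i ; Y_{7,-5}(Ω₂) = +0.069888-0.075075i ; Δ = -0.000002+0.000001i
  [-4]  conj(Y_{7,-4})(Ω₁) = +0.000215+0.000326i ; Y_{7,-4}(Ω₂) = +0.098512-0.335569i ; Δ = +0.000131-0.000040i
  [-3]  conj(Y_{7,-3})(Ω₁) = -0.000247-0.005451i ; Y_{7,-3}(Ω₂) = -0.001125-0.006235i ; Δ = -0.000034+0.000008i
  [-2]  conj(Y_{7,-2})(Ω₁) = -0.025325+0.047090i ; Y_{7,-2}(Ω₂) = +0.195859+0.261622i ; Δ = -0.017280+0.002597i
  [-1]  conj(Y_{7,-1})(Ω₁) = +0.285977-0.170913i ; Y_{7,-1}(Ω₂) = +0.042833+0.021440i ; Δ = +0.015913-0.001189i
  [+0]  conj(Y_{7,0})(Ω₁) = -0.982800-0.000000i ; Y_{7,0}(Ω₂) = -0.317916+0.000000i ; Δ = +0.312448+0.000000i
  [+1]  conj(Y_{7,1})(Ω₁) = -0.285977-0.170913i ; Y_{7,1}(Ω₂) = -0.042833+0.021440i ; Δ = +0.015913+0.001189i
  [+2]  conj(Y_{7,2})(Ω₁) = -0.025325-0.047090i ; Y_{7,2}(Ω₂) = +0.195859-0.261622i ; Δ = -0.017280-0.002597i
  [+3]  conj(Y_{7,3})(Ω₁) = +0.000247-0.005451i ; Y_{7,3}(Ω₂) = +0.001125-0.006235i ; Δ = -0.000034-0.000008i
  [+4]  conj(Y_{7,4})(Ω₁) = +0.000215-0.000326i ; Y_{7,4}(Ω₂) = +0.098512+0.335569i ; Δ = +0.000131+0.000040i
  [+5]  conj(Y_{7,5})(Ω₁) = +0.000018-0.000009i ; Y_{7,5}(Ω₂) = -0.069888-0.075075i ; Δ = -0.000002-0.000001i
  [+6]  conj(Y_{7,6})(Ω₁) = +0.000001+0.000000i ; Y_{7,6}(Ω₂) = -0.341281-0.127323i ; Δ = -0.000000-0.000000i
  [+7]  conj(Y_{7,7})(Ω₁) = +0.000000+0.000000i ; Y_{7,7}(Ω₂) = +0.411924-0.044247i ; Δ = +0.000000+0.000000i
Σ over m = +0.309904-0.000000i; ×(4π/15) → +0.259625-0.000000i. Real part: 0.259625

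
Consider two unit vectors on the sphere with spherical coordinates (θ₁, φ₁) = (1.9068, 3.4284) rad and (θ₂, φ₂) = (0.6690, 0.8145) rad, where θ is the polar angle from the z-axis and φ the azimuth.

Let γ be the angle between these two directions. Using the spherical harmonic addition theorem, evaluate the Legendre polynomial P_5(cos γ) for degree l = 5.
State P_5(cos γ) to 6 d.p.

Term-by-term m-sum for l=5 (normalisation 4π/11 = 1.142397):
  term(m=-5) = 0.01299 + 0.00715j   from Y*(Ω₁)=-0.04746 - 0.34483j, Y(Ω₂)=-0.02543 + 0.03416j
  term(m=-4) = 0.03367 + 0.05617j   from Y*(Ω₁)=-0.15801 - 0.35046j, Y(Ω₂)=-0.16919 + 0.01978j
  term(m=-3) = -0.00003 - 0.00235j   from Y*(Ω₁)=0.00410 + 0.00476j, Y(Ω₂)=-0.28691 - 0.24073j
  term(m=-2) = 0.07157 - 0.12634j   from Y*(Ω₁)=0.28190 + 0.18213j, Y(Ω₂)=-0.02517 - 0.43191j
  term(m=-1) = 0.00479 - 0.00279j   from Y*(Ω₁)=0.07941 + 0.02342j, Y(Ω₂)=0.04592 - 0.04867j
  term(m=+0) = 0.12142 + 0.00000j   from Y*(Ω₁)=-0.31368 + 0.00000j, Y(Ω₂)=-0.38707 + 0.00000j
  term(m=+1) = 0.00479 + 0.00279j   from Y*(Ω₁)=-0.07941 + 0.02342j, Y(Ω₂)=-0.04592 - 0.04867j
  term(m=+2) = 0.07157 + 0.12634j   from Y*(Ω₁)=0.28190 - 0.18213j, Y(Ω₂)=-0.02517 + 0.43191j
  term(m=+3) = -0.00003 + 0.00235j   from Y*(Ω₁)=-0.00410 + 0.00476j, Y(Ω₂)=0.28691 - 0.24073j
  term(m=+4) = 0.03367 - 0.05617j   from Y*(Ω₁)=-0.15801 + 0.35046j, Y(Ω₂)=-0.16919 - 0.01978j
  term(m=+5) = 0.01299 - 0.00715j   from Y*(Ω₁)=0.04746 - 0.34483j, Y(Ω₂)=0.02543 + 0.03416j
Accumulated sum 0.36738 - 0.00000j; after 4π/(2l+1) scaling, 0.41969 - 0.00000j ⇒ P_5 = 0.419693

0.419693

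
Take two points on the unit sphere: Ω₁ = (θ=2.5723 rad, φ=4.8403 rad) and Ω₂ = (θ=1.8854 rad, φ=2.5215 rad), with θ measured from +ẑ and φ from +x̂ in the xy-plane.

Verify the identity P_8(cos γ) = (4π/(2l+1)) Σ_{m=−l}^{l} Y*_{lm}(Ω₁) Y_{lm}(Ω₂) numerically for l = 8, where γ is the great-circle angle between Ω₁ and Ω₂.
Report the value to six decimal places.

Term-by-term m-sum for l=8 (normalisation 4π/17 = 0.739198):
  term(m=-8) = (0.001210, -0.000373)   from Y*(Ω₁)=(0.001912, 0.003137), Y(Ω₂)=(0.084706, -0.334029)
  term(m=-7) = (-0.008920, -0.005150)   from Y*(Ω₁)=(0.017921, -0.014357), Y(Ω₂)=(-0.162930, -0.417911)
  term(m=-6) = (0.002405, 0.010539)   from Y*(Ω₁)=(-0.064071, -0.061813), Y(Ω₂)=(-0.101636, -0.066438)
  term(m=-5) = (-0.041048, 0.060204)   from Y*(Ω₁)=(-0.142155, 0.191106), Y(Ω₂)=(0.305670, -0.012579)
  term(m=-4) = (0.106592, -0.016064)   from Y*(Ω₁)=(0.380252, 0.213519), Y(Ω₂)=(0.195086, -0.151790)
  term(m=-3) = (0.076028, 0.060632)   from Y*(Ω₁)=(0.180472, -0.446993), Y(Ω₂)=(-0.057585, 0.193337)
  term(m=-2) = (-0.002983, -0.039813)   from Y*(Ω₁)=(-0.135927, -0.035552), Y(Ω₂)=(0.092245, 0.268772)
  term(m=-1) = (-0.037461, 0.040373)   from Y*(Ω₁)=(0.046320, -0.360148), Y(Ω₂)=(-0.123436, -0.088139)
  term(m=+0) = (0.079454, 0.000000)   from Y*(Ω₁)=(-0.272270, -0.000000), Y(Ω₂)=(-0.291820, 0.000000)
  term(m=+1) = (-0.037461, -0.040373)   from Y*(Ω₁)=(-0.046320, -0.360148), Y(Ω₂)=(0.123436, -0.088139)
  term(m=+2) = (-0.002983, 0.039813)   from Y*(Ω₁)=(-0.135927, 0.035552), Y(Ω₂)=(0.092245, -0.268772)
  term(m=+3) = (0.076028, -0.060632)   from Y*(Ω₁)=(-0.180472, -0.446993), Y(Ω₂)=(0.057585, 0.193337)
  term(m=+4) = (0.106592, 0.016064)   from Y*(Ω₁)=(0.380252, -0.213519), Y(Ω₂)=(0.195086, 0.151790)
  term(m=+5) = (-0.041048, -0.060204)   from Y*(Ω₁)=(0.142155, 0.191106), Y(Ω₂)=(-0.305670, -0.012579)
  term(m=+6) = (0.002405, -0.010539)   from Y*(Ω₁)=(-0.064071, 0.061813), Y(Ω₂)=(-0.101636, 0.066438)
  term(m=+7) = (-0.008920, 0.005150)   from Y*(Ω₁)=(-0.017921, -0.014357), Y(Ω₂)=(0.162930, -0.417911)
  term(m=+8) = (0.001210, 0.000373)   from Y*(Ω₁)=(0.001912, -0.003137), Y(Ω₂)=(0.084706, 0.334029)
Accumulated sum (0.271099, 0.000000); after 4π/(2l+1) scaling, (0.200396, 0.000000) ⇒ P_8 = 0.200396

0.200396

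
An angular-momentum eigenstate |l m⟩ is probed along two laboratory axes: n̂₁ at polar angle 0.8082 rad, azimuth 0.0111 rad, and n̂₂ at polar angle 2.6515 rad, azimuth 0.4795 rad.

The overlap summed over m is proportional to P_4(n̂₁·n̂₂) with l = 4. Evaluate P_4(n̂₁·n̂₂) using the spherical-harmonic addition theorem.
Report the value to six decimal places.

0.062580

Addition theorem: P_4(cos γ) = (4π/9) Σ_m Y*_{lm}(Ω₁) Y_{lm}(Ω₂), m = −4…4:
  [-4]  conj(Y_{4,-4})(Ω₁) = +0.120831+0.005368i ; Y_{4,-4}(Ω₂) = -0.007392-0.020428i ; Δ = -0.000784-0.002508i
  [-3]  conj(Y_{4,-3})(Ω₁) = +0.326662+0.010882i ; Y_{4,-3}(Ω₂) = -0.015193+0.114168i ; Δ = -0.006205+0.037129i
  [-2]  conj(Y_{4,-2})(Ω₁) = +0.409211+0.009086i ; Y_{4,-2}(Ω₂) = +0.189393-0.269946i ; Δ = +0.079954-0.108744i
  [-1]  conj(Y_{4,-1})(Ω₁) = +0.080441+0.000893i ; Y_{4,-1}(Ω₂) = -0.426907+0.221981i ; Δ = -0.034539+0.017475i
  [+0]  conj(Y_{4,0})(Ω₁) = -0.353936-0.000000i ; Y_{4,0}(Ω₂) = +0.090507+0.000000i ; Δ = -0.032034-0.000000i
  [+1]  conj(Y_{4,1})(Ω₁) = -0.080441+0.000893i ; Y_{4,1}(Ω₂) = +0.426907+0.221981i ; Δ = -0.034539-0.017475i
  [+2]  conj(Y_{4,2})(Ω₁) = +0.409211-0.009086i ; Y_{4,2}(Ω₂) = +0.189393+0.269946i ; Δ = +0.079954+0.108744i
  [+3]  conj(Y_{4,3})(Ω₁) = -0.326662+0.010882i ; Y_{4,3}(Ω₂) = +0.015193+0.114168i ; Δ = -0.006205-0.037129i
  [+4]  conj(Y_{4,4})(Ω₁) = +0.120831-0.005368i ; Y_{4,4}(Ω₂) = -0.007392+0.020428i ; Δ = -0.000784+0.002508i
Σ over m = +0.044820+0.000000i; ×(4π/9) → +0.062580+0.000000i. Real part: 0.062580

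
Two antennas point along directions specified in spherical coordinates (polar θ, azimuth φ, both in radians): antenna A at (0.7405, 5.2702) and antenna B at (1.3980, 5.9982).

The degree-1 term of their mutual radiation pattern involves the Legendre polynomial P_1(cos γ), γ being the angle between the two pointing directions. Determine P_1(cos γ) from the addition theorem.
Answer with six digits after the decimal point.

Term-by-term m-sum for l=1 (normalisation 4π/3 = 4.188790):
  [-1]  conj(Y_{1,-1})(Ω₁) = (0.123382, -0.197757) ; Y_{1,-1}(Ω₂) = (0.326621, 0.095687) ; Δ = (0.059222, -0.052786)
  [+0]  conj(Y_{1,0})(Ω₁) = (0.360653, -0.000000) ; Y_{1,0}(Ω₂) = (0.084009, 0.000000) ; Δ = (0.030298, 0.000000)
  [+1]  conj(Y_{1,1})(Ω₁) = (-0.123382, -0.197757) ; Y_{1,1}(Ω₂) = (-0.326621, 0.095687) ; Δ = (0.059222, 0.052786)
Total Σ_m = (0.148742, 0.000000). Multiply by 4.188790: (0.623048, 0.000000). P_1(cos γ) = 0.623048

0.623048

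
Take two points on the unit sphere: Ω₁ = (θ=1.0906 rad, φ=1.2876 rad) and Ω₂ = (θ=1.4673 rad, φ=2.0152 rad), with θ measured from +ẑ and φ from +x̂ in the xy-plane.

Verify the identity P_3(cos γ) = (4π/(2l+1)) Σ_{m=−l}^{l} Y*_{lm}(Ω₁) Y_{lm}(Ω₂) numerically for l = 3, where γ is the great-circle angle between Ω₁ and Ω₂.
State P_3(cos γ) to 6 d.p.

-0.178147

Summing Y*_{l m}(θ₁,φ₁)·Y_{l m}(θ₂,φ₂) over m ∈ [−3, 3]; prefactor 4π/(2·3+1) = 1.795196:
  m=-3: -0.218597-0.192192i × +0.399029+0.096628i = -0.068655-0.097813i  (running Σ = -0.068655-0.097813i)
  m=-2: -0.313370+0.199269i × -0.065843+0.081091i = +0.004474-0.038532i  (running Σ = -0.064181-0.136345i)
  m=-1: +0.005366+0.018440i × +0.130823+0.274739i = -0.004364+0.003887i  (running Σ = -0.068546-0.132458i)
  m=0: -0.333229-0.000000i × -0.113603+0.000000i = +0.037856+0.000000i  (running Σ = -0.030690-0.132458i)
  m=1: -0.005366+0.018440i × -0.130823+0.274739i = -0.004364-0.003887i  (running Σ = -0.035054-0.136345i)
  m=2: -0.313370-0.199269i × -0.065843-0.081091i = +0.004474+0.038532i  (running Σ = -0.030580-0.097813i)
  m=3: +0.218597-0.192192i × -0.399029+0.096628i = -0.068655+0.097813i  (running Σ = -0.099235-0.000000i)
Accumulated sum -0.099235-0.000000i; after 4π/(2l+1) scaling, -0.178147-0.000000i ⇒ P_3 = -0.178147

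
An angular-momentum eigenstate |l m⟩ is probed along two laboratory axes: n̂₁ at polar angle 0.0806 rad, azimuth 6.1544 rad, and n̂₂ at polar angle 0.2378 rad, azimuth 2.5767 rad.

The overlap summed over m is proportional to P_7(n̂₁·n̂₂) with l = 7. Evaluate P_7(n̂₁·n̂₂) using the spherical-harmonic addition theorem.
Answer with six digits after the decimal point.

Summing Y*_{l m}(θ₁,φ₁)·Y_{l m}(θ₂,φ₂) over m ∈ [−7, 7]; prefactor 4π/(2·7+1) = 0.837758:
  [-7]  conj(Y_{7,-7})(Ω₁) = 0.00000 - 0.00000j ; Y_{7,-7}(Ω₂) = 0.00001 + 0.00001j ; Δ = 0.00000 - 0.00000j
  [-6]  conj(Y_{7,-6})(Ω₁) = 0.00000 - 0.00000j ; Y_{7,-6}(Ω₂) = -0.00030 - 0.00008j ; Δ = -0.00000 + 0.00000j
  [-5]  conj(Y_{7,-5})(Ω₁) = 0.00001 - 0.00001j ; Y_{7,-5}(Ω₂) = 0.00285 - 0.00094j ; Δ = 0.00000 - 0.00000j
  [-4]  conj(Y_{7,-4})(Ω₁) = 0.00027 - 0.00015j ; Y_{7,-4}(Ω₂) = -0.01295 + 0.01573j ; Δ = -0.00000 + 0.00001j
  [-3]  conj(Y_{7,-3})(Ω₁) = 0.00420 - 0.00171j ; Y_{7,-3}(Ω₂) = 0.01219 - 0.09792j ; Δ = -0.00012 - 0.00043j
  [-2]  conj(Y_{7,-2})(Ω₁) = 0.04581 - 0.01207j ; Y_{7,-2}(Ω₂) = 0.13929 + 0.29510j ; Δ = 0.00994 + 0.01184j
  [-1]  conj(Y_{7,-1})(Ω₁) = 0.31229 - 0.04044j ; Y_{7,-1}(Ω₂) = -0.53878 - 0.34147j ; Δ = -0.18207 - 0.08485j
  [+0]  conj(Y_{7,0})(Ω₁) = 0.99539 + 0.00000j ; Y_{7,0}(Ω₂) = 0.38289 + 0.00000j ; Δ = 0.38113 + 0.00000j
  [+1]  conj(Y_{7,1})(Ω₁) = -0.31229 - 0.04044j ; Y_{7,1}(Ω₂) = 0.53878 - 0.34147j ; Δ = -0.18207 + 0.08485j
  [+2]  conj(Y_{7,2})(Ω₁) = 0.04581 + 0.01207j ; Y_{7,2}(Ω₂) = 0.13929 - 0.29510j ; Δ = 0.00994 - 0.01184j
  [+3]  conj(Y_{7,3})(Ω₁) = -0.00420 - 0.00171j ; Y_{7,3}(Ω₂) = -0.01219 - 0.09792j ; Δ = -0.00012 + 0.00043j
  [+4]  conj(Y_{7,4})(Ω₁) = 0.00027 + 0.00015j ; Y_{7,4}(Ω₂) = -0.01295 - 0.01573j ; Δ = -0.00000 - 0.00001j
  [+5]  conj(Y_{7,5})(Ω₁) = -0.00001 - 0.00001j ; Y_{7,5}(Ω₂) = -0.00285 - 0.00094j ; Δ = 0.00000 + 0.00000j
  [+6]  conj(Y_{7,6})(Ω₁) = 0.00000 + 0.00000j ; Y_{7,6}(Ω₂) = -0.00030 + 0.00008j ; Δ = -0.00000 - 0.00000j
  [+7]  conj(Y_{7,7})(Ω₁) = -0.00000 - 0.00000j ; Y_{7,7}(Ω₂) = -0.00001 + 0.00001j ; Δ = 0.00000 + 0.00000j
Accumulated sum 0.03665 - 0.00000j; after 4π/(2l+1) scaling, 0.03070 - 0.00000j ⇒ P_7 = 0.030704

0.030704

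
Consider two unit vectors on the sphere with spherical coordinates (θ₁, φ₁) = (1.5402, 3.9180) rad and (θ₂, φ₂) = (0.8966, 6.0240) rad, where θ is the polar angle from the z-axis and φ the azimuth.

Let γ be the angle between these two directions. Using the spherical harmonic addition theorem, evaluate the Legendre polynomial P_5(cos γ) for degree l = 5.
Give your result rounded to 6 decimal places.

-0.295699

Term-by-term m-sum for l=5 (normalisation 4π/11 = 1.142397):
  m=-5: 0.34181 + 0.31238j × 0.03665 + 0.12998j = -0.02807 + 0.05588j  (running Σ = -0.02807 + 0.05588j)
  m=-4: -0.04479 + 0.00161j × 0.17371 + 0.29374j = -0.00825 - 0.01288j  (running Σ = -0.03633 + 0.04300j)
  m=-3: -0.23560 + 0.24866j × 0.29471 + 0.29013j = -0.14158 + 0.00493j  (running Σ = -0.17790 + 0.04793j)
  m=-2: -0.00093 - 0.05164j × 0.09486 + 0.05411j = 0.00271 - 0.00495j  (running Σ = -0.17520 + 0.04298j)
  m=-1: -0.22541 - 0.22139j × -0.30632 - 0.08122j = 0.05107 + 0.08612j  (running Σ = -0.12413 + 0.12911j)
  m=0: 0.05343 + 0.00000j × -0.19798 + 0.00000j = -0.01058 + 0.00000j  (running Σ = -0.13471 + 0.12911j)
  m=1: 0.22541 - 0.22139j × 0.30632 - 0.08122j = 0.05107 - 0.08612j  (running Σ = -0.08364 + 0.04298j)
  m=2: -0.00093 + 0.05164j × 0.09486 - 0.05411j = 0.00271 + 0.00495j  (running Σ = -0.08094 + 0.04793j)
  m=3: 0.23560 + 0.24866j × -0.29471 + 0.29013j = -0.14158 - 0.00493j  (running Σ = -0.22251 + 0.04300j)
  m=4: -0.04479 - 0.00161j × 0.17371 - 0.29374j = -0.00825 + 0.01288j  (running Σ = -0.23077 + 0.05588j)
  m=5: -0.34181 + 0.31238j × -0.03665 + 0.12998j = -0.02807 - 0.05588j  (running Σ = -0.25884 - 0.00000j)
Accumulated sum -0.25884 - 0.00000j; after 4π/(2l+1) scaling, -0.29570 - 0.00000j ⇒ P_5 = -0.295699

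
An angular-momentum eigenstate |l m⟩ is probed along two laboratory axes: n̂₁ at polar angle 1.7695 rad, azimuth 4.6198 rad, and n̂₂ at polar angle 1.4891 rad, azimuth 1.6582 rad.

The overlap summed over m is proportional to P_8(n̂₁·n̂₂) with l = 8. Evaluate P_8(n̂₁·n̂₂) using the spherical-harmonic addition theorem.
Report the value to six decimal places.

Addition theorem: P_8(cos γ) = (4π/17) Σ_m Y*_{lm}(Ω₁) Y_{lm}(Ω₂), m = −8…8:
  term(m=-8) = (0.028790, -0.218754)   from Y*(Ω₁)=(0.324469, -0.296693), Y(Ω₂)=(0.384074, -0.322996)
  term(m=-7) = (0.017803, -0.055414)   from Y*(Ω₁)=(-0.213783, -0.282316), Y(Ω₂)=(0.094401, 0.134544)
  term(m=-6) = (0.021731, -0.040659)   from Y*(Ω₁)=(0.117947, -0.073215), Y(Ω₂)=(0.287463, -0.166282)
  term(m=-5) = (0.041301, -0.052042)   from Y*(Ω₁)=(-0.156774, -0.314100), Y(Ω₂)=(0.080101, 0.171470)
  term(m=-4) = (0.005567, -0.004883)   from Y*(Ω₁)=(0.024923, -0.009677), Y(Ω₂)=(0.260212, -0.094871)
  term(m=-3) = (0.056905, -0.034109)   from Y*(Ω₁)=(-0.091139, -0.319631), Y(Ω₂)=(0.051742, 0.192787)
  term(m=-2) = (-0.005646, 0.002125)   from Y*(Ω₁)=(-0.023527, 0.004407), Y(Ω₂)=(0.248166, -0.043829)
  term(m=-1) = (0.064213, -0.011684)   from Y*(Ω₁)=(-0.029626, -0.319058), Y(Ω₂)=(0.017780, 0.202910)
  term(m=+0) = (-0.009491, -0.000000)   from Y*(Ω₁)=(-0.038810, -0.000000), Y(Ω₂)=(0.244551, 0.000000)
  term(m=+1) = (0.064213, 0.011684)   from Y*(Ω₁)=(0.029626, -0.319058), Y(Ω₂)=(-0.017780, 0.202910)
  term(m=+2) = (-0.005646, -0.002125)   from Y*(Ω₁)=(-0.023527, -0.004407), Y(Ω₂)=(0.248166, 0.043829)
  term(m=+3) = (0.056905, 0.034109)   from Y*(Ω₁)=(0.091139, -0.319631), Y(Ω₂)=(-0.051742, 0.192787)
  term(m=+4) = (0.005567, 0.004883)   from Y*(Ω₁)=(0.024923, 0.009677), Y(Ω₂)=(0.260212, 0.094871)
  term(m=+5) = (0.041301, 0.052042)   from Y*(Ω₁)=(0.156774, -0.314100), Y(Ω₂)=(-0.080101, 0.171470)
  term(m=+6) = (0.021731, 0.040659)   from Y*(Ω₁)=(0.117947, 0.073215), Y(Ω₂)=(0.287463, 0.166282)
  term(m=+7) = (0.017803, 0.055414)   from Y*(Ω₁)=(0.213783, -0.282316), Y(Ω₂)=(-0.094401, 0.134544)
  term(m=+8) = (0.028790, 0.218754)   from Y*(Ω₁)=(0.324469, 0.296693), Y(Ω₂)=(0.384074, 0.322996)
Σ over m = (0.451837, 0.000000); ×(4π/17) → (0.333997, 0.000000). Real part: 0.333997

0.333997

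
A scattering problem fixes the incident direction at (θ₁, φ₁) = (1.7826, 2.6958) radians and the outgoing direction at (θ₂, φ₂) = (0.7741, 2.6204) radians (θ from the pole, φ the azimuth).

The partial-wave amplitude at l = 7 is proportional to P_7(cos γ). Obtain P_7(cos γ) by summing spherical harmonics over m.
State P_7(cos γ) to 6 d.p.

Term-by-term m-sum for l=7 (normalisation 4π/15 = 0.837758):
  m=-7: (0.426778, 0.008982) × (0.035672, 0.019802) = (0.015046, 0.008772)  (running Σ = (0.015046, 0.008772))
  m=-6: (0.306697, 0.154573) × (-0.156133, 0.002254) = (-0.048234, -0.023443)  (running Σ = (-0.033187, -0.014671))
  m=-5: (-0.085290, -0.110312) × (0.297490, -0.176562) = (-0.044850, -0.017758)  (running Σ = (-0.078037, -0.032429))
  m=-4: (-0.072055, -0.334166) × (-0.224702, 0.397992) = (0.149186, 0.046410)  (running Σ = (0.071149, 0.013982))
  m=-3: (-0.008668, 0.036459) × (-0.001811, -0.250892) = (0.009163, 0.002109)  (running Σ = (0.080312, 0.016090))
  m=-2: (-0.205740, 0.254831) × (-0.106370, -0.182208) = (0.068317, 0.010381)  (running Σ = (0.148628, 0.026471))
  m=-1: (-0.002052, 0.000981) × (0.311245, 0.178700) = (-0.000814, -0.000061)  (running Σ = (0.147814, 0.026410))
  m=0: (0.321485, -0.000000) × (0.109071, 0.000000) = (0.035065, 0.000000)  (running Σ = (0.182879, 0.026410))
  m=1: (0.002052, 0.000981) × (-0.311245, 0.178700) = (-0.000814, 0.000061)  (running Σ = (0.182065, 0.026471))
  m=2: (-0.205740, -0.254831) × (-0.106370, 0.182208) = (0.068317, -0.010381)  (running Σ = (0.250382, 0.016090))
  m=3: (0.008668, 0.036459) × (0.001811, -0.250892) = (0.009163, -0.002109)  (running Σ = (0.259544, 0.013982))
  m=4: (-0.072055, 0.334166) × (-0.224702, -0.397992) = (0.149186, -0.046410)  (running Σ = (0.408731, -0.032429))
  m=5: (0.085290, -0.110312) × (-0.297490, -0.176562) = (-0.044850, 0.017758)  (running Σ = (0.363881, -0.014671))
  m=6: (0.306697, -0.154573) × (-0.156133, -0.002254) = (-0.048234, 0.023443)  (running Σ = (0.315647, 0.008772))
  m=7: (-0.426778, 0.008982) × (-0.035672, 0.019802) = (0.015046, -0.008772)  (running Σ = (0.330693, 0.000000))
Σ over m = (0.330693, 0.000000); ×(4π/15) → (0.277041, 0.000000). Real part: 0.277041

0.277041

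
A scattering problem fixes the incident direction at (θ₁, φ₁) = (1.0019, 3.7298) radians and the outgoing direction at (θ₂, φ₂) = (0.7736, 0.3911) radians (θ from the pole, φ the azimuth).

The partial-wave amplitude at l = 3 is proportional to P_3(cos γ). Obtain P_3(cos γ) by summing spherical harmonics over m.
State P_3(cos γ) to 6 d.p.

0.270157

Addition theorem: P_3(cos γ) = (4π/7) Σ_m Y*_{lm}(Ω₁) Y_{lm}(Ω₂), m = −3…3:
  [-3]  conj(Y_{3,-3})(Ω₁) = +0.048058-0.244829i ; Y_{3,-3}(Ω₂) = +0.055094-0.131225i ; Δ = -0.029480-0.019795i
  [-2]  conj(Y_{3,-2})(Ω₁) = +0.150151+0.360779i ; Y_{3,-2}(Ω₂) = +0.253200-0.251586i ; Δ = +0.128785+0.053573i
  [-1]  conj(Y_{3,-1})(Ω₁) = -0.102160-0.068137i ; Y_{3,-1}(Ω₂) = +0.325454-0.134198i ; Δ = -0.042392-0.008466i
  [+0]  conj(Y_{3,0})(Ω₁) = -0.311397-0.000000i ; Y_{3,0}(Ω₂) = -0.117738+0.000000i ; Δ = +0.036663+0.000000i
  [+1]  conj(Y_{3,1})(Ω₁) = +0.102160-0.068137i ; Y_{3,1}(Ω₂) = -0.325454-0.134198i ; Δ = -0.042392+0.008466i
  [+2]  conj(Y_{3,2})(Ω₁) = +0.150151-0.360779i ; Y_{3,2}(Ω₂) = +0.253200+0.251586i ; Δ = +0.128785-0.053573i
  [+3]  conj(Y_{3,3})(Ω₁) = -0.048058-0.244829i ; Y_{3,3}(Ω₂) = -0.055094-0.131225i ; Δ = -0.029480+0.019795i
Accumulated sum +0.150489+0.000000i; after 4π/(2l+1) scaling, +0.270157+0.000000i ⇒ P_3 = 0.270157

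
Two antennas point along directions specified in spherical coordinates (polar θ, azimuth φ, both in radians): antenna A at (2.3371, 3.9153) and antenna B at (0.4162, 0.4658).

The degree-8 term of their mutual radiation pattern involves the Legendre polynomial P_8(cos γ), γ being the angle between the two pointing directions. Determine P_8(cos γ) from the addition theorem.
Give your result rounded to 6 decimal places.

Expand P_8 via completeness: Σ_{m} conj(Y_{8,m}) at Ω₁ times Y_{8,m} at Ω₂ —
  term(m=-8) = -0.00001 + 0.00001j   from Y*(Ω₁)=0.03726 - 0.00349j, Y(Ω₂)=-0.00031 + 0.00020j
  term(m=-7) = -0.00026 + 0.00040j   from Y*(Ω₁)=0.09321 - 0.10987j, Y(Ω₂)=-0.00331 + 0.00040j
  term(m=-6) = -0.00170 + 0.00597j   from Y*(Ω₁)=-0.02293 - 0.32634j, Y(Ω₂)=-0.01785 - 0.00645j
  term(m=-5) = 0.00111 + 0.03536j   from Y*(Ω₁)=-0.34468 - 0.30656j, Y(Ω₂)=-0.05274 - 0.05569j
  term(m=-4) = 0.02393 + 0.06783j   from Y*(Ω₁)=-0.32135 + 0.01504j, Y(Ω₂)=-0.06445 - 0.21408j
  term(m=-3) = -0.02981 - 0.03945j   from Y*(Ω₁)=0.07476 - 0.08019j, Y(Ω₂)=0.07781 - 0.44421j
  term(m=-2) = -0.16967 - 0.12006j   from Y*(Ω₁)=-0.00899 - 0.38456j, Y(Ω₂)=0.32234 - 0.43366j
  term(m=-1) = -0.00985 - 0.00313j   from Y*(Ω₁)=-0.05047 - 0.04930j, Y(Ω₂)=0.13092 - 0.06581j
  term(m=+0) = -0.16516 + 0.00000j   from Y*(Ω₁)=0.36328 + 0.00000j, Y(Ω₂)=-0.45465 + 0.00000j
  term(m=+1) = -0.00985 + 0.00313j   from Y*(Ω₁)=0.05047 - 0.04930j, Y(Ω₂)=-0.13092 - 0.06581j
  term(m=+2) = -0.16967 + 0.12006j   from Y*(Ω₁)=-0.00899 + 0.38456j, Y(Ω₂)=0.32234 + 0.43366j
  term(m=+3) = -0.02981 + 0.03945j   from Y*(Ω₁)=-0.07476 - 0.08019j, Y(Ω₂)=-0.07781 - 0.44421j
  term(m=+4) = 0.02393 - 0.06783j   from Y*(Ω₁)=-0.32135 - 0.01504j, Y(Ω₂)=-0.06445 + 0.21408j
  term(m=+5) = 0.00111 - 0.03536j   from Y*(Ω₁)=0.34468 - 0.30656j, Y(Ω₂)=0.05274 - 0.05569j
  term(m=+6) = -0.00170 - 0.00597j   from Y*(Ω₁)=-0.02293 + 0.32634j, Y(Ω₂)=-0.01785 + 0.00645j
  term(m=+7) = -0.00026 - 0.00040j   from Y*(Ω₁)=-0.09321 - 0.10987j, Y(Ω₂)=0.00331 + 0.00040j
  term(m=+8) = -0.00001 - 0.00001j   from Y*(Ω₁)=0.03726 + 0.00349j, Y(Ω₂)=-0.00031 - 0.00020j
Total Σ_m = -0.53769 - 0.00000j. Multiply by 0.739198: -0.39746 - 0.00000j. P_8(cos γ) = -0.397461

-0.397461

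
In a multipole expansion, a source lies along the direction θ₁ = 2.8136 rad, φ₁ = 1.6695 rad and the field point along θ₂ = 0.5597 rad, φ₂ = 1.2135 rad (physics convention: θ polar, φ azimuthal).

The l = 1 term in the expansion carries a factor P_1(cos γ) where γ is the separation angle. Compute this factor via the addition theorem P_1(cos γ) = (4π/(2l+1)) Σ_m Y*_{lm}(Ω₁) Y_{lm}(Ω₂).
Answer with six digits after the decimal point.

Expand P_1 via completeness: Σ_{m} conj(Y_{1,m}) at Ω₁ times Y_{1,m} at Ω₂ —
  m=-1: Y*=(-0.010968, 0.110757)  Y=(0.064155, -0.171849)  product (0.018330, 0.008990)
  m=+0: Y*=(-0.462556, -0.000000)  Y=(0.414049, 0.000000)  product (-0.191521, -0.000000)
  m=+1: Y*=(0.010968, 0.110757)  Y=(-0.064155, -0.171849)  product (0.018330, -0.008990)
Σ over m = (-0.154861, 0.000000); ×(4π/3) → (-0.648680, 0.000000). Real part: -0.648680

-0.648680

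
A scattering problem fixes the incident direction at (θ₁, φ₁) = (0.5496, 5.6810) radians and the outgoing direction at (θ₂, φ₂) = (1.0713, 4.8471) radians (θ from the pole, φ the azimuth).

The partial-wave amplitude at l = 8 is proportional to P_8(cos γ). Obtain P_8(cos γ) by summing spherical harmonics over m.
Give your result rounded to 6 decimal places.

0.283529

Summing Y*_{l m}(θ₁,φ₁)·Y_{l m}(θ₂,φ₂) over m ∈ [−8, 8]; prefactor 4π/(2·8+1) = 0.739198:
  m=-8: Y*=0.00030 + 0.00284j  Y=0.08603 - 0.16008j  product 0.00048 + 0.00020j
  m=-7: Y*=-0.00890 + 0.01640j  Y=-0.32101 - 0.23298j  product 0.00668 - 0.00319j
  m=-6: Y*=-0.06748 + 0.03441j  Y=-0.29045 + 0.30405j  product 0.00914 - 0.03051j
  m=-5: Y*=-0.21139 - 0.02778j  Y=0.05589 + 0.07004j  product -0.00987 - 0.01636j
  m=-4: Y*=-0.30816 - 0.27737j  Y=-0.26615 + 0.15912j  product 0.12615 + 0.02479j
  m=-3: Y*=-0.11692 - 0.48671j  Y=0.10152 + 0.23737j  product 0.10366 - 0.07716j
  m=-2: Y*=0.07459 - 0.19438j  Y=-0.18471 + 0.05100j  product -0.00386 + 0.03971j
  m=-1: Y*=-0.26663 + 0.18327j  Y=0.04038 + 0.29795j  product -0.06537 - 0.07204j
  m=+0: Y*=-0.32978 + 0.00000j  Y=-0.15027 + 0.00000j  product 0.04956 + 0.00000j
  m=+1: Y*=0.26663 + 0.18327j  Y=-0.04038 + 0.29795j  product -0.06537 + 0.07204j
  m=+2: Y*=0.07459 + 0.19438j  Y=-0.18471 - 0.05100j  product -0.00386 - 0.03971j
  m=+3: Y*=0.11692 - 0.48671j  Y=-0.10152 + 0.23737j  product 0.10366 + 0.07716j
  m=+4: Y*=-0.30816 + 0.27737j  Y=-0.26615 - 0.15912j  product 0.12615 - 0.02479j
  m=+5: Y*=0.21139 - 0.02778j  Y=-0.05589 + 0.07004j  product -0.00987 + 0.01636j
  m=+6: Y*=-0.06748 - 0.03441j  Y=-0.29045 - 0.30405j  product 0.00914 + 0.03051j
  m=+7: Y*=0.00890 + 0.01640j  Y=0.32101 - 0.23298j  product 0.00668 + 0.00319j
  m=+8: Y*=0.00030 - 0.00284j  Y=0.08603 + 0.16008j  product 0.00048 - 0.00020j
Total Σ_m = 0.38356 - 0.00000j. Multiply by 0.739198: 0.28353 - 0.00000j. P_8(cos γ) = 0.283529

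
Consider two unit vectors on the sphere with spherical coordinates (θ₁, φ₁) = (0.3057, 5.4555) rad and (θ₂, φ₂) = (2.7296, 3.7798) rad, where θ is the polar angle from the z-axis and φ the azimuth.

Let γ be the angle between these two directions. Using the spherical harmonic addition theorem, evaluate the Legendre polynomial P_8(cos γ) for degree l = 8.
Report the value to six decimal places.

Addition theorem: P_8(cos γ) = (4π/17) Σ_m Y*_{lm}(Ω₁) Y_{lm}(Ω₂), m = −8…8:
  term(m=-8) = +0.000000+0.000000i   from Y*(Ω₁)=+0.000033-0.000012i, Y(Ω₂)=+0.000131+0.000315i
  term(m=-7) = -0.000001+0.000001i   from Y*(Ω₁)=+0.000388+0.000207i, Y(Ω₂)=-0.000756+0.003026i
  term(m=-6) = -0.000051-0.000037i   from Y*(Ω₁)=+0.000888+0.003423i, Y(Ω₂)=-0.013905+0.011421i
  term(m=-5) = +0.000751-0.001298i   from Y*(Ω₁)=-0.011063+0.017110i, Y(Ω₂)=-0.073517+0.003638i
  term(m=-4) = +0.017145+0.007649i   from Y*(Ω₁)=-0.085120+0.014537i, Y(Ω₂)=-0.180803-0.120734i
  term(m=-3) = -0.036337+0.111625i   from Y*(Ω₁)=-0.208499-0.161329i, Y(Ω₂)=-0.150104-0.419229i
  term(m=-2) = -0.285108-0.060711i   from Y*(Ω₁)=-0.045160-0.532692i, Y(Ω₂)=+0.158208-0.521809i
  term(m=-1) = +0.009521-0.090422i   from Y*(Ω₁)=+0.374749-0.407864i, Y(Ω₂)=+0.131842-0.097795i
  term(m=+0) = +0.050951+0.000000i   from Y*(Ω₁)=-0.113452-0.000000i, Y(Ω₂)=-0.449101+0.000000i
  term(m=+1) = +0.009521+0.090422i   from Y*(Ω₁)=-0.374749-0.407864i, Y(Ω₂)=-0.131842-0.097795i
  term(m=+2) = -0.285108+0.060711i   from Y*(Ω₁)=-0.045160+0.532692i, Y(Ω₂)=+0.158208+0.521809i
  term(m=+3) = -0.036337-0.111625i   from Y*(Ω₁)=+0.208499-0.161329i, Y(Ω₂)=+0.150104-0.419229i
  term(m=+4) = +0.017145-0.007649i   from Y*(Ω₁)=-0.085120-0.014537i, Y(Ω₂)=-0.180803+0.120734i
  term(m=+5) = +0.000751+0.001298i   from Y*(Ω₁)=+0.011063+0.017110i, Y(Ω₂)=+0.073517+0.003638i
  term(m=+6) = -0.000051+0.000037i   from Y*(Ω₁)=+0.000888-0.003423i, Y(Ω₂)=-0.013905-0.011421i
  term(m=+7) = -0.000001-0.000001i   from Y*(Ω₁)=-0.000388+0.000207i, Y(Ω₂)=+0.000756+0.003026i
  term(m=+8) = +0.000000-0.000000i   from Y*(Ω₁)=+0.000033+0.000012i, Y(Ω₂)=+0.000131-0.000315i
Σ over m = -0.537210+0.000000i; ×(4π/17) → -0.397105+0.000000i. Real part: -0.397105

-0.397105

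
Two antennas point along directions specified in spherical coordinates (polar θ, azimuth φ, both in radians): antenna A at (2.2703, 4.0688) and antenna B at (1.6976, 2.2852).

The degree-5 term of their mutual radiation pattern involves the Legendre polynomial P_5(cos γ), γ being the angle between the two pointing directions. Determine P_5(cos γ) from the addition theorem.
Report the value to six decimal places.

Addition theorem: P_5(cos γ) = (4π/11) Σ_m Y*_{lm}(Ω₁) Y_{lm}(Ω₂), m = −5…5:
  m=-5: 0.00929 + 0.12138j × 0.18601 + 0.40513j = -0.04745 + 0.02634j  (running Σ = -0.04745 + 0.02634j)
  m=-4: 0.27319 + 0.17404j × 0.17253 + 0.05035j = 0.03837 + 0.04378j  (running Σ = -0.00908 + 0.07012j)
  m=-3: 0.39608 - 0.14907j × -0.24299 + 0.15658j = -0.07290 + 0.09824j  (running Σ = -0.08198 + 0.16836j)
  m=-2: 0.04354 - 0.14939j × -0.02841 + 0.19876j = 0.02846 + 0.01290j  (running Σ = -0.05353 + 0.18126j)
  m=-1: 0.17572 + 0.23425j × -0.16266 - 0.18757j = 0.01536 - 0.07106j  (running Σ = -0.03817 + 0.11020j)
  m=0: 0.24031 + 0.00000j × -0.20553 + 0.00000j = -0.04939 + 0.00000j  (running Σ = -0.08756 + 0.11020j)
  m=1: -0.17572 + 0.23425j × 0.16266 - 0.18757j = 0.01536 + 0.07106j  (running Σ = -0.07221 + 0.18126j)
  m=2: 0.04354 + 0.14939j × -0.02841 - 0.19876j = 0.02846 - 0.01290j  (running Σ = -0.04375 + 0.16836j)
  m=3: -0.39608 - 0.14907j × 0.24299 + 0.15658j = -0.07290 - 0.09824j  (running Σ = -0.11665 + 0.07012j)
  m=4: 0.27319 - 0.17404j × 0.17253 - 0.05035j = 0.03837 - 0.04378j  (running Σ = -0.07828 + 0.02634j)
  m=5: -0.00929 + 0.12138j × -0.18601 + 0.40513j = -0.04745 - 0.02634j  (running Σ = -0.12573 + 0.00000j)
Σ over m = -0.12573 + 0.00000j; ×(4π/11) → -0.14364 + 0.00000j. Real part: -0.143635

-0.143635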